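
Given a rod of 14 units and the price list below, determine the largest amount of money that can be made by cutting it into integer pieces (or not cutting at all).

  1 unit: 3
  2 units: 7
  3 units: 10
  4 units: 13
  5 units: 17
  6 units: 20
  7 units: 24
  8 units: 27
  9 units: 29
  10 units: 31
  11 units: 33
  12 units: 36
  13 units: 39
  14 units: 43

49

Consider every possible first cut. R[k] is the best of p[i]+R[k−i] over all sellable i≤k.
R[1] = 3
R[2] = max(3+3, 7+0) = 7
R[3] = max(3+7, 7+3, 10+0) = 10
R[4] = max(3+10, 7+7, 10+3, 13+0) = 14
R[5] = max(3+14, 7+10, 10+7, 13+3, 17+0) = 17
R[6] = max(3+17, 7+14, 10+10, 13+7, 17+3, 20+0) = 21
R[7] = max(3+21, 7+17, 10+14, …, 20+3, 24+0) = 24
R[8] = max(3+24, 7+21, 10+17, …, 24+3, 27+0) = 28
R[9] = max(3+28, 7+24, 10+21, …, 27+3, 29+0) = 31
R[10] = max(3+31, 7+28, 10+24, …, 29+3, 31+0) = 35
R[11] = max(3+35, 7+31, 10+28, …, 31+3, 33+0) = 38
R[12] = max(3+38, 7+35, 10+31, …, 33+3, 36+0) = 42
R[13] = max(3+42, 7+38, 10+35, …, 36+3, 39+0) = 45
R[14] = max(3+45, 7+42, 10+38, …, 39+3, 43+0) = 49
One optimal cutting: 2 + 2 + 2 + 2 + 2 + 2 + 2 → 7 + 7 + 7 + 7 + 7 + 7 + 7 = 49.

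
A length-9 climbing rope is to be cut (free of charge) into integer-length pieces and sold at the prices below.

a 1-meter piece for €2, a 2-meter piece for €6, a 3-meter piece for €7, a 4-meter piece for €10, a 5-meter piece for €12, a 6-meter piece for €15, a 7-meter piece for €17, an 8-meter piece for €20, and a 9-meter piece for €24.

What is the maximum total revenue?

Let v[k] be the best obtainable value from length k. For each k, try every first piece i and keep the best of price[i] + v[k−i].
v[1] = 2
v[2] = 6
v[3] = 8  (first piece 1, then v[2]=6)
v[4] = 12  (first piece 2, then v[2]=6)
v[5] = 14  (first piece 1, then v[4]=12)
v[6] = 18  (first piece 2, then v[4]=12)
v[7] = 20  (first piece 1, then v[6]=18)
v[8] = 24  (first piece 2, then v[6]=18)
v[9] = 26  (first piece 1, then v[8]=24)
One optimal cutting: 2 + 2 + 2 + 2 + 1 → €6 + €6 + €6 + €6 + €2 = €26.

26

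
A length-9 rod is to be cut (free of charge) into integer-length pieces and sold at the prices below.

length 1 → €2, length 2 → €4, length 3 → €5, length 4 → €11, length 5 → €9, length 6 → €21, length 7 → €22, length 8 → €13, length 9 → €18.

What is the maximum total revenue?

27

Let v[k] be the best obtainable value from length k. For each k, try every first piece i and keep the best of price[i] + v[k−i].
v[1] = 2
v[2] = max(2+2, 4+0) = 4
v[3] = max(2+4, 4+2, 5+0) = 6
v[4] = max(2+6, 4+4, 5+2, 11+0) = 11
v[5] = max(2+11, 4+6, 5+4, 11+2, 9+0) = 13
v[6] = max(2+13, 4+11, 5+6, 11+4, 9+2, 21+0) = 21
v[7] = max(2+21, 4+13, 5+11, …, 21+2, 22+0) = 23
v[8] = max(2+23, 4+21, 5+13, …, 22+2, 13+0) = 25
v[9] = max(2+25, 4+23, 5+21, …, 13+2, 18+0) = 27
One optimal cutting: 6 + 1 + 1 + 1 → €21 + €2 + €2 + €2 = €27.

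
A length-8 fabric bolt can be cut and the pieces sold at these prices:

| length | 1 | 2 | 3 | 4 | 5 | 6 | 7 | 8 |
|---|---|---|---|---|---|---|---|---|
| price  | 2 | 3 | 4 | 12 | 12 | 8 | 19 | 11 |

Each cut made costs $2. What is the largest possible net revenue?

22

Let r[k] be the best obtainable value from length k. For each k, try every first piece i and keep the best of price[i] + r[k−i] minus the 2 cut fee when i<k.
r[1] = 2
r[2] = max(2+2-2, 3+0) = 3
r[3] = max(2+3-2, 3+2-2, 4+0) = 4
r[4] = max(2+4-2, 3+3-2, 4+2-2, 12+0) = 12
r[5] = max(2+12-2, 3+4-2, 4+3-2, 12+2-2, 12+0) = 12
r[6] = max(2+12-2, 3+12-2, 4+4-2, 12+3-2, 12+2-2, 8+0) = 13
r[7] = max(2+13-2, 3+12-2, 4+12-2, …, 8+2-2, 19+0) = 19
r[8] = max(2+19-2, 3+13-2, 4+12-2, …, 19+2-2, 11+0) = 22
One optimal plan: pieces 4 + 4 (1 cut) → $24 − $2 = $22.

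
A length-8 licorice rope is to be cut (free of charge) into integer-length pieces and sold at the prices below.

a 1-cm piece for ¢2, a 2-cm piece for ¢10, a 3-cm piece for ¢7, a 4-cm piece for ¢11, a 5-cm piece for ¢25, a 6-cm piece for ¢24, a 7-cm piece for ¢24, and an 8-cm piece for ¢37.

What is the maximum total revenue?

40

Let r[k] be the best obtainable value from length k. For each k, try every first piece i and keep the best of price[i] + r[k−i].
r[1] = 2
r[2] = 10
r[3] = 12  (first piece 1, then r[2]=10)
r[4] = 20  (first piece 2, then r[2]=10)
r[5] = 25
r[6] = 30  (first piece 2, then r[4]=20)
r[7] = 35  (first piece 2, then r[5]=25)
r[8] = 40  (first piece 2, then r[6]=30)
One optimal cutting: 2 + 2 + 2 + 2 → ¢10 + ¢10 + ¢10 + ¢10 = ¢40.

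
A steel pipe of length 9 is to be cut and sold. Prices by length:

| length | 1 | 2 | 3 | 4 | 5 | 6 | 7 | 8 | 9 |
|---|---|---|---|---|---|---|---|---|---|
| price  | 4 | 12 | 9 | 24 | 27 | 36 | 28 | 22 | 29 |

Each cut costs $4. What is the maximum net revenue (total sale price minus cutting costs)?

Consider every possible first cut. net[k] is the best of p[i]+net[k−i] over all sellable i≤k, charging 4 whenever i<k.
net[1] = 4
net[2] = max(4+4-4, 12+0) = 12
net[3] = max(4+12-4, 12+4-4, 9+0) = 12
net[4] = max(4+12-4, 12+12-4, 9+4-4, 24+0) = 24
net[5] = max(4+24-4, 12+12-4, 9+12-4, 24+4-4, 27+0) = 27
net[6] = max(4+27-4, 12+24-4, 9+12-4, 24+12-4, 27+4-4, 36+0) = 36
net[7] = max(4+36-4, 12+27-4, 9+24-4, …, 36+4-4, 28+0) = 36
net[8] = max(4+36-4, 12+36-4, 9+27-4, …, 28+4-4, 22+0) = 44
net[9] = max(4+44-4, 12+36-4, 9+36-4, …, 22+4-4, 29+0) = 47
One optimal plan: pieces 5 + 4 (1 cut) → $51 − $4 = $47.

47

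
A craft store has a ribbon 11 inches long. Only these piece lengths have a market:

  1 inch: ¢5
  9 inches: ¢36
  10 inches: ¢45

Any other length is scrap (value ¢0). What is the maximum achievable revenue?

55

Build best[k] bottom-up: best[k] = max over allowed piece i of (p[i] + best[k−i]).
best[1] = 5
best[2] = 10  (first piece 1, then best[1]=5)
best[3] = 15  (first piece 1, then best[2]=10)
best[4] = 20  (first piece 1, then best[3]=15)
best[5] = 25  (first piece 1, then best[4]=20)
best[6] = 30  (first piece 1, then best[5]=25)
best[7] = 35  (first piece 1, then best[6]=30)
best[8] = 40  (first piece 1, then best[7]=35)
best[9] = max(5+40, 36+0) = 45
best[10] = max(5+45, 36+5, 45+0) = 50
best[11] = max(5+50, 36+10, 45+5) = 55
One optimal cutting: 1 + 1 + 1 + 1 + 1 + 1 + 1 + 1 + 1 + 1 + 1 → ¢55.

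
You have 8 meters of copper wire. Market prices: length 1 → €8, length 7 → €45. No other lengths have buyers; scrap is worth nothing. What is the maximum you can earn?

Build best[k] bottom-up: best[k] = max over allowed piece i of (p[i] + best[k−i]).
best[1] = 8
best[2] = 16  (first piece 1, then best[1]=8)
best[3] = 24  (first piece 1, then best[2]=16)
best[4] = 32  (first piece 1, then best[3]=24)
best[5] = 40  (first piece 1, then best[4]=32)
best[6] = 48  (first piece 1, then best[5]=40)
best[7] = max(8+48, 45+0) = 56
best[8] = max(8+56, 45+8) = 64
One optimal cutting: 1 + 1 + 1 + 1 + 1 + 1 + 1 + 1 → €64.

64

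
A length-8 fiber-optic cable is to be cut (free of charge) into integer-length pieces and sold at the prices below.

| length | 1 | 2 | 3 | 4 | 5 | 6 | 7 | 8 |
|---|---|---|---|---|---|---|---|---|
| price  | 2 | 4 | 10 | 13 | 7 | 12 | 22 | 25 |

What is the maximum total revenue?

26

Consider every possible first cut. v[k] is the best of p[i]+v[k−i] over all sellable i≤k.
v[1] = 2
v[2] = max(2+2, 4+0) = 4
v[3] = max(2+4, 4+2, 10+0) = 10
v[4] = max(2+10, 4+4, 10+2, 13+0) = 13
v[5] = max(2+13, 4+10, 10+4, 13+2, 7+0) = 15
v[6] = max(2+15, 4+13, 10+10, 13+4, 7+2, 12+0) = 20
v[7] = max(2+20, 4+15, 10+13, …, 12+2, 22+0) = 23
v[8] = max(2+23, 4+20, 10+15, …, 22+2, 25+0) = 26
One optimal cutting: 4 + 4 → $13 + $13 = $26.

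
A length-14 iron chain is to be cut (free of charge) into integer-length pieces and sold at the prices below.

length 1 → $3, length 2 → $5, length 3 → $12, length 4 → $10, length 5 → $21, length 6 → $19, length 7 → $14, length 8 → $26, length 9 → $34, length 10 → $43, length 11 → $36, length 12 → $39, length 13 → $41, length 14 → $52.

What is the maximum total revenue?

58

Let r[k] be the best obtainable value from length k. For each k, try every first piece i and keep the best of price[i] + r[k−i].
r[1] = 3
r[2] = 6  (first piece 1, then r[1]=3)
r[3] = 12
r[4] = 15  (first piece 1, then r[3]=12)
r[5] = 21
r[6] = 24  (first piece 1, then r[5]=21)
r[7] = 27  (first piece 1, then r[6]=24)
r[8] = 33  (first piece 3, then r[5]=21)
r[9] = 36  (first piece 1, then r[8]=33)
r[10] = 43
r[11] = 46  (first piece 1, then r[10]=43)
r[12] = 49  (first piece 1, then r[11]=46)
r[13] = 55  (first piece 3, then r[10]=43)
r[14] = 58  (first piece 1, then r[13]=55)
One optimal cutting: 10 + 3 + 1 → $43 + $12 + $3 = $58.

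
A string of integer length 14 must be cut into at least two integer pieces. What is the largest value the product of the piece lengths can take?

Let prod[k] be the best product for length k (with at least one cut). For each first piece i, the rest contributes max(k−i, prod[k−i]).
prod[2] = 1×max(1,0) = 1×1 = 1
prod[3] = 1×max(2,1) = 1×2 = 2
prod[4] = 2×max(2,1) = 2×2 = 4
prod[5] = 2×max(3,2) = 2×3 = 6
prod[6] = 3×max(3,2) = 3×3 = 9
prod[7] = 2×max(5,6) = 2×6 = 12
prod[8] = 2×max(6,9) = 2×9 = 18
prod[9] = 3×max(6,9) = 3×9 = 27
prod[10] = 2×max(8,18) = 2×18 = 36
prod[11] = 2×max(9,27) = 2×27 = 54
prod[12] = 3×max(9,27) = 3×27 = 81
prod[13] = 2×max(11,54) = 2×54 = 108
prod[14] = 2×max(12,81) = 2×81 = 162
One optimal split: 3 + 3 + 3 + 3 + 2; product 3×3×3×3×2 = 162.

162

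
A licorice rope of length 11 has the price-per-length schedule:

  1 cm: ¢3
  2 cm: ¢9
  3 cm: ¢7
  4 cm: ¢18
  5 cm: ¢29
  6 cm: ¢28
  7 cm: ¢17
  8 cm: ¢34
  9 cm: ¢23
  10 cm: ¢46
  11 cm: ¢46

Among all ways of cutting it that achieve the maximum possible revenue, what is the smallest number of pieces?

Consider every possible first cut. r[k] is the best of p[i]+r[k−i] over all sellable i≤k.
r[1] = 3
r[2] = 9
r[3] = 12  (first piece 1, then r[2]=9)
r[4] = 18  (first piece 2, then r[2]=9)
r[5] = 29
r[6] = 32  (first piece 1, then r[5]=29)
r[7] = 38  (first piece 2, then r[5]=29)
r[8] = 41  (first piece 1, then r[7]=38)
r[9] = 47  (first piece 2, then r[7]=38)
r[10] = 58  (first piece 5, then r[5]=29)
r[11] = 61  (first piece 1, then r[10]=58)
Maximum revenue is ¢61.
Now minimize piece count subject to staying optimal: for each k, pieces[k] = 1 + min over i with p[i]+r[k−i]=r[k] of pieces[k−i].
pieces[8] = 3
pieces[9] = 2
pieces[10] = 2
pieces[11] = 3

3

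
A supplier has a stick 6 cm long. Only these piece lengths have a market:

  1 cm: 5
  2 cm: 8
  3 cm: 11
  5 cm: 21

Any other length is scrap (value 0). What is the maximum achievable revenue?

30

Build f[k] bottom-up: f[k] = max over allowed piece i of (p[i] + f[k−i]).
f[1] = 5
f[2] = max(5+5, 8+0) = 10
f[3] = max(5+10, 8+5, 11+0) = 15
f[4] = max(5+15, 8+10, 11+5) = 20
f[5] = max(5+20, 8+15, 11+10, 21+0) = 25
f[6] = max(5+25, 8+20, 11+15, 21+5) = 30
One optimal cutting: 1 + 1 + 1 + 1 + 1 + 1 → 30.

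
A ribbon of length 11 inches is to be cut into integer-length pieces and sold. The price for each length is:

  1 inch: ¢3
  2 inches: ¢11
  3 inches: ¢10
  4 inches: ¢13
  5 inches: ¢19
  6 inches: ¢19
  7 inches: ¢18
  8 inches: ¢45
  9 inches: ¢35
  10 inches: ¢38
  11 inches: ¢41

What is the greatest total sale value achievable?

59

Consider every possible first cut. r[k] is the best of p[i]+r[k−i] over all sellable i≤k.
r[1] = 3
r[2] = 11
r[3] = 14  (first piece 1, then r[2]=11)
r[4] = 22  (first piece 2, then r[2]=11)
r[5] = 25  (first piece 1, then r[4]=22)
r[6] = 33  (first piece 2, then r[4]=22)
r[7] = 36  (first piece 1, then r[6]=33)
r[8] = 45
r[9] = 48  (first piece 1, then r[8]=45)
r[10] = 56  (first piece 2, then r[8]=45)
r[11] = 59  (first piece 1, then r[10]=56)
One optimal cutting: 8 + 2 + 1 → ¢45 + ¢11 + ¢3 = ¢59.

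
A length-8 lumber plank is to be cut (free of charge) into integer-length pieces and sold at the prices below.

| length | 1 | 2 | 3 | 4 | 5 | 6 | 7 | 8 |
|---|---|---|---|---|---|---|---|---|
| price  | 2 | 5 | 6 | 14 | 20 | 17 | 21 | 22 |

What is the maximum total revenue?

Build best[k] bottom-up: best[k] = max over allowed piece i of (p[i] + best[k−i]).
best[1] = 2
best[2] = max(2+2, 5+0) = 5
best[3] = max(2+5, 5+2, 6+0) = 7
best[4] = max(2+7, 5+5, 6+2, 14+0) = 14
best[5] = max(2+14, 5+7, 6+5, 14+2, 20+0) = 20
best[6] = max(2+20, 5+14, 6+7, 14+5, 20+2, 17+0) = 22
best[7] = max(2+22, 5+20, 6+14, …, 17+2, 21+0) = 25
best[8] = max(2+25, 5+22, 6+20, …, 21+2, 22+0) = 28
One optimal cutting: 4 + 4 → $14 + $14 = $28.

28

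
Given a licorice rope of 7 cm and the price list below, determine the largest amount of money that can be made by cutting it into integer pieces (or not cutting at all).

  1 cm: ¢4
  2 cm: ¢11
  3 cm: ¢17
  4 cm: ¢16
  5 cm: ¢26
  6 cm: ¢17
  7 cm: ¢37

Build v[k] bottom-up: v[k] = max over allowed piece i of (p[i] + v[k−i]).
v[1] = 4
v[2] = 11
v[3] = 17
v[4] = 22  (first piece 2, then v[2]=11)
v[5] = 28  (first piece 2, then v[3]=17)
v[6] = 34  (first piece 3, then v[3]=17)
v[7] = 39  (first piece 2, then v[5]=28)
One optimal cutting: 3 + 2 + 2 → ¢17 + ¢11 + ¢11 = ¢39.

39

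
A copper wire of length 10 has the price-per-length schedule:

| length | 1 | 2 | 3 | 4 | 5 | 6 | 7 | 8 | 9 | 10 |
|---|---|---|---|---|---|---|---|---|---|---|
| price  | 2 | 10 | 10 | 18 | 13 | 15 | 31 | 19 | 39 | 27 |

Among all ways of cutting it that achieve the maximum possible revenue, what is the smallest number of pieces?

Build r[k] bottom-up: r[k] = max over allowed piece i of (p[i] + r[k−i]).
r[1] = 2
r[2] = max(2+2, 10+0) = 10
r[3] = max(2+10, 10+2, 10+0) = 12
r[4] = max(2+12, 10+10, 10+2, 18+0) = 20
r[5] = max(2+20, 10+12, 10+10, 18+2, 13+0) = 22
r[6] = max(2+22, 10+20, 10+12, 18+10, 13+2, 15+0) = 30
r[7] = max(2+30, 10+22, 10+20, …, 15+2, 31+0) = 32
r[8] = max(2+32, 10+30, 10+22, …, 31+2, 19+0) = 40
r[9] = max(2+40, 10+32, 10+30, …, 19+2, 39+0) = 42
r[10] = max(2+42, 10+40, 10+32, …, 39+2, 27+0) = 50
Maximum revenue is €50.
Now minimize piece count subject to staying optimal: for each k, pieces[k] = 1 + min over i with p[i]+r[k−i]=r[k] of pieces[k−i].
pieces[7] = 4
pieces[8] = 4
pieces[9] = 5
pieces[10] = 5

5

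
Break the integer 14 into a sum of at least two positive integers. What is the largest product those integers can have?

Fill m[k] for k=2..14: at each k try every first piece i and multiply by the better of (k−i) uncut or m[k−i].
m[2] = 1×max(1,0) = 1×1 = 1
m[3] = 1×max(2,1) = 1×2 = 2
m[4] = 2×max(2,1) = 2×2 = 4
m[5] = 2×max(3,2) = 2×3 = 6
m[6] = 3×max(3,2) = 3×3 = 9
m[7] = 2×max(5,6) = 2×6 = 12
m[8] = 2×max(6,9) = 2×9 = 18
m[9] = 3×max(6,9) = 3×9 = 27
m[10] = 2×max(8,18) = 2×18 = 36
m[11] = 2×max(9,27) = 2×27 = 54
m[12] = 3×max(9,27) = 3×27 = 81
m[13] = 2×max(11,54) = 2×54 = 108
m[14] = 2×max(12,81) = 2×81 = 162
One optimal split: 3 + 3 + 3 + 3 + 2; product 3×3×3×3×2 = 162.

162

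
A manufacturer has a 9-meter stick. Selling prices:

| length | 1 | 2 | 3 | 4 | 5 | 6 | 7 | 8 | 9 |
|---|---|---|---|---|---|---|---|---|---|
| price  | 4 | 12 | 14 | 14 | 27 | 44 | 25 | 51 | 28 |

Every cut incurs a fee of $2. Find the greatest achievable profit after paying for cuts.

56

Let v[k] be the best obtainable value from length k. For each k, try every first piece i and keep the best of price[i] + v[k−i] minus the 2 cut fee when i<k.
v[1] = 4
v[2] = max(4+4-2, 12+0) = 12
v[3] = max(4+12-2, 12+4-2, 14+0) = 14
v[4] = max(4+14-2, 12+12-2, 14+4-2, 14+0) = 22
v[5] = max(4+22-2, 12+14-2, 14+12-2, 14+4-2, 27+0) = 27
v[6] = max(4+27-2, 12+22-2, 14+14-2, 14+12-2, 27+4-2, 44+0) = 44
v[7] = max(4+44-2, 12+27-2, 14+22-2, …, 44+4-2, 25+0) = 46
v[8] = max(4+46-2, 12+44-2, 14+27-2, …, 25+4-2, 51+0) = 54
v[9] = max(4+54-2, 12+46-2, 14+44-2, …, 51+4-2, 28+0) = 56
One optimal plan: pieces 6 + 2 + 1 (2 cuts) → $60 − $4 = $56.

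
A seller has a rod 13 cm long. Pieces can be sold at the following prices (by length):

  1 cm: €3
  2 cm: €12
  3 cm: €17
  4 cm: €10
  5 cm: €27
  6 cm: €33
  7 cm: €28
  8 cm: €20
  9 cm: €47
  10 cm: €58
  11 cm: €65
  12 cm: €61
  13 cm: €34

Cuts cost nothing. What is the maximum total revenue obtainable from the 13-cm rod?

Build best[k] bottom-up: best[k] = max over allowed piece i of (p[i] + best[k−i]).
best[1] = 3
best[2] = 12
best[3] = 17
best[4] = 24  (first piece 2, then best[2]=12)
best[5] = 29  (first piece 2, then best[3]=17)
best[6] = 36  (first piece 2, then best[4]=24)
best[7] = 41  (first piece 2, then best[5]=29)
best[8] = 48  (first piece 2, then best[6]=36)
best[9] = 53  (first piece 2, then best[7]=41)
best[10] = 60  (first piece 2, then best[8]=48)
best[11] = 65  (first piece 2, then best[9]=53)
best[12] = 72  (first piece 2, then best[10]=60)
best[13] = 77  (first piece 2, then best[11]=65)
One optimal cutting: 3 + 2 + 2 + 2 + 2 + 2 → €17 + €12 + €12 + €12 + €12 + €12 = €77.

77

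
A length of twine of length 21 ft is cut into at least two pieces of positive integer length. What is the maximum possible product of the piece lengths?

2187

Define g[k] = max over 1≤i<k of i · max(k−i, g[k−i]); the inner max lets the remainder stay uncut if that's better.
Small cases: g[2]=1, g[3]=2, g[4]=4, g[5]=6, g[6]=9, g[7]=12, g[8]=18, g[9]=27, g[10]=36, g[11]=54, g[12]=81, g[13]=108, g[14]=162, g[15]=243, g[16]=324.
g[17] = 2·max(15,243) = 2·243 = 486
g[18] = 3·max(15,243) = 3·243 = 729
g[19] = 2·max(17,486) = 2·486 = 972
g[20] = 2·max(18,729) = 2·729 = 1458
g[21] = 3·max(18,729) = 3·729 = 2187
One optimal split: 3 + 3 + 3 + 3 + 3 + 3 + 3; product 3·3·3·3·3·3·3 = 2187.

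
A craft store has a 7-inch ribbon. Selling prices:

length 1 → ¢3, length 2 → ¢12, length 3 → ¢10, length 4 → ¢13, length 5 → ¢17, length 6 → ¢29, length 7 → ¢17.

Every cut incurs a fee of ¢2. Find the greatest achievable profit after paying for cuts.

33

Consider every possible first cut. r[k] is the best of p[i]+r[k−i] over all sellable i≤k, charging 2 whenever i<k.
r[1] = 3
r[2] = 12
r[3] = 13  (first piece 1, then r[2]=12)
r[4] = 22  (first piece 2, then r[2]=12)
r[5] = 23  (first piece 1, then r[4]=22)
r[6] = 32  (first piece 2, then r[4]=22)
r[7] = 33  (first piece 1, then r[6]=32)
One optimal plan: pieces 2 + 2 + 2 + 1 (3 cuts) → ¢39 − ¢6 = ¢33.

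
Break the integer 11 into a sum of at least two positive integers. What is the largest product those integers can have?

54

Define m[k] = max over 1≤i<k of i · max(k−i, m[k−i]); the inner max lets the remainder stay uncut if that's better.
m[2] = 1·max(1,0) = 1·1 = 1
m[3] = max(1·2, 2·1) = 2
m[4] = max(1·3, 2·2, 3·1) = 4
m[5] = max(1·4, 2·3, 3·2, 4·1) = 6
m[6] = max(1·6, 2·4, 3·3, 4·2, 5·1) = 9
m[7] = max(1·9, 2·6, 3·4, 4·3, 5·2, 6·1) = 12
m[8] = max(1·12, 2·9, 3·6, …, 6·2, 7·1) = 18
m[9] = max(1·18, 2·12, 3·9, …, 7·2, 8·1) = 27
m[10] = max(1·27, 2·18, 3·12, …, 8·2, 9·1) = 36
m[11] = max(1·36, 2·27, 3·18, …, 9·2, 10·1) = 54
One optimal split: 3 + 3 + 3 + 2; product 3·3·3·2 = 54.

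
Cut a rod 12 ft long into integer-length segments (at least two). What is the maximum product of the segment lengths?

Define m[k] = max over 1≤i<k of i · max(k−i, m[k−i]); the inner max lets the remainder stay uncut if that's better.
m[2] = 1*max(1,0) = 1*1 = 1
m[3] = 1*max(2,1) = 1*2 = 2
m[4] = 2*max(2,1) = 2*2 = 4
m[5] = 2*max(3,2) = 2*3 = 6
m[6] = 3*max(3,2) = 3*3 = 9
m[7] = 2*max(5,6) = 2*6 = 12
m[8] = 2*max(6,9) = 2*9 = 18
m[9] = 3*max(6,9) = 3*9 = 27
m[10] = 2*max(8,18) = 2*18 = 36
m[11] = 2*max(9,27) = 2*27 = 54
m[12] = 3*max(9,27) = 3*27 = 81
One optimal split: 3 + 3 + 3 + 3; product 3*3*3*3 = 81.

81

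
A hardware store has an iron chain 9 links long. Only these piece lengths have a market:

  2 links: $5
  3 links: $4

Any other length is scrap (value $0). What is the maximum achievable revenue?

20

Let best[k] be the best obtainable value from length k. For each k, try every first piece i and keep the best of price[i] + best[k−i].
best[1] = 0
best[2] = 5
best[3] = max(5+0, 4+0) = 5
best[4] = max(5+5, 4+0) = 10
best[5] = max(5+5, 4+5) = 10
best[6] = max(5+10, 4+5) = 15
best[7] = max(5+10, 4+10) = 15
best[8] = max(5+15, 4+10) = 20
best[9] = max(5+15, 4+15) = 20
One optimal cutting: pieces 2 + 2 + 2 + 2 with 1 link of scrap → $20.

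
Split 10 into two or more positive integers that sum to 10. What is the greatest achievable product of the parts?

Fill P[k] for k=2..10: at each k try every first piece i and multiply by the better of (k−i) uncut or P[k−i].
P[2] = 1·max(1,0) = 1·1 = 1
P[3] = 1·max(2,1) = 1·2 = 2
P[4] = 2·max(2,1) = 2·2 = 4
P[5] = 2·max(3,2) = 2·3 = 6
P[6] = 3·max(3,2) = 3·3 = 9
P[7] = 2·max(5,6) = 2·6 = 12
P[8] = 2·max(6,9) = 2·9 = 18
P[9] = 3·max(6,9) = 3·9 = 27
P[10] = 2·max(8,18) = 2·18 = 36
One optimal split: 3 + 3 + 2 + 2; product 3·3·2·2 = 36.

36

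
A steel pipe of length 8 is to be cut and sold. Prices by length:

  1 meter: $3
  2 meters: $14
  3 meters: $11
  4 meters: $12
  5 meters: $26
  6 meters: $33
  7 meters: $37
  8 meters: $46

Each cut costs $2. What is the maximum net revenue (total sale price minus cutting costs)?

50

Consider every possible first cut. r[k] is the best of p[i]+r[k−i] over all sellable i≤k, charging 2 whenever i<k.
r[1] = 3
r[2] = max(3+3-2, 14+0) = 14
r[3] = max(3+14-2, 14+3-2, 11+0) = 15
r[4] = max(3+15-2, 14+14-2, 11+3-2, 12+0) = 26
r[5] = max(3+26-2, 14+15-2, 11+14-2, 12+3-2, 26+0) = 27
r[6] = max(3+27-2, 14+26-2, 11+15-2, 12+14-2, 26+3-2, 33+0) = 38
r[7] = max(3+38-2, 14+27-2, 11+26-2, …, 33+3-2, 37+0) = 39
r[8] = max(3+39-2, 14+38-2, 11+27-2, …, 37+3-2, 46+0) = 50
One optimal plan: pieces 2 + 2 + 2 + 2 (3 cuts) → $56 − $6 = $50.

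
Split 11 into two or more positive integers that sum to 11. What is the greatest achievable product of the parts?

54

Define m[k] = max over 1≤i<k of i · max(k−i, m[k−i]); the inner max lets the remainder stay uncut if that's better.
m[2] = 1×max(1,0) = 1×1 = 1
m[3] = 1×max(2,1) = 1×2 = 2
m[4] = 2×max(2,1) = 2×2 = 4
m[5] = 2×max(3,2) = 2×3 = 6
m[6] = 3×max(3,2) = 3×3 = 9
m[7] = 2×max(5,6) = 2×6 = 12
m[8] = 2×max(6,9) = 2×9 = 18
m[9] = 3×max(6,9) = 3×9 = 27
m[10] = 2×max(8,18) = 2×18 = 36
m[11] = 2×max(9,27) = 2×27 = 54
One optimal split: 3 + 3 + 3 + 2; product 3×3×3×2 = 54.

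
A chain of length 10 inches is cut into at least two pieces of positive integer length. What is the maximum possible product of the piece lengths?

Define g[k] = max over 1≤i<k of i · max(k−i, g[k−i]); the inner max lets the remainder stay uncut if that's better.
Small cases: g[2]=1, g[3]=2, g[4]=4, g[5]=6.
g[6] = 3×max(3,2) = 3×3 = 9
g[7] = 2×max(5,6) = 2×6 = 12
g[8] = 2×max(6,9) = 2×9 = 18
g[9] = 3×max(6,9) = 3×9 = 27
g[10] = 2×max(8,18) = 2×18 = 36
One optimal split: 3 + 3 + 2 + 2; product 3×3×2×2 = 36.

36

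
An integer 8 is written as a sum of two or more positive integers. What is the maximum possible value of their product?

Let P[k] be the best product for length k (with at least one cut). For each first piece i, the rest contributes max(k−i, P[k−i]).
P[2] = 1·max(1,0) = 1·1 = 1
P[3] = max(1·2, 2·1) = 2
P[4] = max(1·3, 2·2, 3·1) = 4
P[5] = max(1·4, 2·3, 3·2, 4·1) = 6
P[6] = max(1·6, 2·4, 3·3, 4·2, 5·1) = 9
P[7] = max(1·9, 2·6, 3·4, 4·3, 5·2, 6·1) = 12
P[8] = max(1·12, 2·9, 3·6, …, 6·2, 7·1) = 18
One optimal split: 3 + 3 + 2; product 3·3·2 = 18.

18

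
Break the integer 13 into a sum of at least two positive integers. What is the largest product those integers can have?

108

Define m[k] = max over 1≤i<k of i · max(k−i, m[k−i]); the inner max lets the remainder stay uncut if that's better.
m[2] = 1·max(1,0) = 1·1 = 1
m[3] = max(1·2, 2·1) = 2
m[4] = max(1·3, 2·2, 3·1) = 4
m[5] = max(1·4, 2·3, 3·2, 4·1) = 6
m[6] = max(1·6, 2·4, 3·3, 4·2, 5·1) = 9
m[7] = max(1·9, 2·6, 3·4, 4·3, 5·2, 6·1) = 12
m[8] = max(1·12, 2·9, 3·6, …, 6·2, 7·1) = 18
m[9] = max(1·18, 2·12, 3·9, …, 7·2, 8·1) = 27
m[10] = max(1·27, 2·18, 3·12, …, 8·2, 9·1) = 36
m[11] = max(1·36, 2·27, 3·18, …, 9·2, 10·1) = 54
m[12] = max(1·54, 2·36, 3·27, …, 10·2, 11·1) = 81
m[13] = max(1·81, 2·54, 3·36, …, 11·2, 12·1) = 108
One optimal split: 3 + 3 + 3 + 2 + 2; product 3·3·3·2·2 = 108.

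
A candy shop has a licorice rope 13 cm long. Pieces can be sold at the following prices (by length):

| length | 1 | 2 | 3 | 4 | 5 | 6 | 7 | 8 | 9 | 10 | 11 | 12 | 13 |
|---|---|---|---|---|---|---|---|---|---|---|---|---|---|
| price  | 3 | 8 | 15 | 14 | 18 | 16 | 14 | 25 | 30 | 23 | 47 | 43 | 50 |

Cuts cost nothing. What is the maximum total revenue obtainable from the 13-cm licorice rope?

Consider every possible first cut. v[k] is the best of p[i]+v[k−i] over all sellable i≤k.
v[1] = 3
v[2] = max(3+3, 8+0) = 8
v[3] = max(3+8, 8+3, 15+0) = 15
v[4] = max(3+15, 8+8, 15+3, 14+0) = 18
v[5] = max(3+18, 8+15, 15+8, 14+3, 18+0) = 23
v[6] = max(3+23, 8+18, 15+15, 14+8, 18+3, 16+0) = 30
v[7] = max(3+30, 8+23, 15+18, …, 16+3, 14+0) = 33
v[8] = max(3+33, 8+30, 15+23, …, 14+3, 25+0) = 38
v[9] = max(3+38, 8+33, 15+30, …, 25+3, 30+0) = 45
v[10] = max(3+45, 8+38, 15+33, …, 30+3, 23+0) = 48
v[11] = max(3+48, 8+45, 15+38, …, 23+3, 47+0) = 53
v[12] = max(3+53, 8+48, 15+45, …, 47+3, 43+0) = 60
v[13] = max(3+60, 8+53, 15+48, …, 43+3, 50+0) = 63
One optimal cutting: 3 + 3 + 3 + 3 + 1 → ¢15 + ¢15 + ¢15 + ¢15 + ¢3 = ¢63.

63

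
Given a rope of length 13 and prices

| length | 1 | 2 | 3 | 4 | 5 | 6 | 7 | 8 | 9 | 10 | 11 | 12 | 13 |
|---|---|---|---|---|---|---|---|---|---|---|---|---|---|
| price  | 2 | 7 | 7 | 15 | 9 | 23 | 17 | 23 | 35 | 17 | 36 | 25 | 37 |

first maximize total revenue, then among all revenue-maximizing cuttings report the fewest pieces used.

2

Consider every possible first cut. r[k] is the best of p[i]+r[k−i] over all sellable i≤k.
r[1] = 2
r[2] = max(2+2, 7+0) = 7
r[3] = max(2+7, 7+2, 7+0) = 9
r[4] = max(2+9, 7+7, 7+2, 15+0) = 15
r[5] = max(2+15, 7+9, 7+7, 15+2, 9+0) = 17
r[6] = max(2+17, 7+15, 7+9, 15+7, 9+2, 23+0) = 23
r[7] = max(2+23, 7+17, 7+15, …, 23+2, 17+0) = 25
r[8] = max(2+25, 7+23, 7+17, …, 17+2, 23+0) = 30
r[9] = max(2+30, 7+25, 7+23, …, 23+2, 35+0) = 35
r[10] = max(2+35, 7+30, 7+25, …, 35+2, 17+0) = 38
r[11] = max(2+38, 7+35, 7+30, …, 17+2, 36+0) = 42
r[12] = max(2+42, 7+38, 7+35, …, 36+2, 25+0) = 46
r[13] = max(2+46, 7+42, 7+38, …, 25+2, 37+0) = 50
Maximum revenue is 50.
Now minimize piece count subject to staying optimal: for each k, pieces[k] = 1 + min over i with p[i]+r[k−i]=r[k] of pieces[k−i].
pieces[10] = 2
pieces[11] = 2
pieces[12] = 2
pieces[13] = 2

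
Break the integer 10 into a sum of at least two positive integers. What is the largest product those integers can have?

Define f[k] = max over 1≤i<k of i · max(k−i, f[k−i]); the inner max lets the remainder stay uncut if that's better.
f[2] = 1×max(1,0) = 1×1 = 1
f[3] = 1×max(2,1) = 1×2 = 2
f[4] = 2×max(2,1) = 2×2 = 4
f[5] = 2×max(3,2) = 2×3 = 6
f[6] = 3×max(3,2) = 3×3 = 9
f[7] = 2×max(5,6) = 2×6 = 12
f[8] = 2×max(6,9) = 2×9 = 18
f[9] = 3×max(6,9) = 3×9 = 27
f[10] = 2×max(8,18) = 2×18 = 36
One optimal split: 3 + 3 + 2 + 2; product 3×3×2×2 = 36.

36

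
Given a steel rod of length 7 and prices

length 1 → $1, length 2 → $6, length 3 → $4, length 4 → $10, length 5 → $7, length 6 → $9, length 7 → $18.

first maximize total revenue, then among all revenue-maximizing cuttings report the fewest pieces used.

4

Let r[k] be the best obtainable value from length k. For each k, try every first piece i and keep the best of price[i] + r[k−i].
r[1] = 1
r[2] = max(1+1, 6+0) = 6
r[3] = max(1+6, 6+1, 4+0) = 7
r[4] = max(1+7, 6+6, 4+1, 10+0) = 12
r[5] = max(1+12, 6+7, 4+6, 10+1, 7+0) = 13
r[6] = max(1+13, 6+12, 4+7, 10+6, 7+1, 9+0) = 18
r[7] = max(1+18, 6+13, 4+12, …, 9+1, 18+0) = 19
Maximum revenue is $19.
Now minimize piece count subject to staying optimal: for each k, pieces[k] = 1 + min over i with p[i]+r[k−i]=r[k] of pieces[k−i].
pieces[4] = 2
pieces[5] = 3
pieces[6] = 3
pieces[7] = 4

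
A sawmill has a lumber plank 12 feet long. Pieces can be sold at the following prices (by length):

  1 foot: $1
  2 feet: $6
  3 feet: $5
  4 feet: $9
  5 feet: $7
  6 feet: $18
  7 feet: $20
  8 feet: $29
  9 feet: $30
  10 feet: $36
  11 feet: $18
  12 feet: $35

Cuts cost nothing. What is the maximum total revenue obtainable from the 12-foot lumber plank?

42

Consider every possible first cut. r[k] is the best of p[i]+r[k−i] over all sellable i≤k.
r[1] = 1
r[2] = max(1+1, 6+0) = 6
r[3] = max(1+6, 6+1, 5+0) = 7
r[4] = max(1+7, 6+6, 5+1, 9+0) = 12
r[5] = max(1+12, 6+7, 5+6, 9+1, 7+0) = 13
r[6] = max(1+13, 6+12, 5+7, 9+6, 7+1, 18+0) = 18
r[7] = max(1+18, 6+13, 5+12, …, 18+1, 20+0) = 20
r[8] = max(1+20, 6+18, 5+13, …, 20+1, 29+0) = 29
r[9] = max(1+29, 6+20, 5+18, …, 29+1, 30+0) = 30
r[10] = max(1+30, 6+29, 5+20, …, 30+1, 36+0) = 36
r[11] = max(1+36, 6+30, 5+29, …, 36+1, 18+0) = 37
r[12] = max(1+37, 6+36, 5+30, …, 18+1, 35+0) = 42
One optimal cutting: 10 + 2 → $36 + $6 = $42.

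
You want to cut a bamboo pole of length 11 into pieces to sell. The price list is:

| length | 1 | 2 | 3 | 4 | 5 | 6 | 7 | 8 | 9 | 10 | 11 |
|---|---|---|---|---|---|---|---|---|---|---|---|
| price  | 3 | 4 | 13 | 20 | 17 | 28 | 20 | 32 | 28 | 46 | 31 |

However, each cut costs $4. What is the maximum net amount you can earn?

45

Build net[k] bottom-up: net[k] = max over allowed piece i of (p[i] + net[k−i]) − 4 per cut.
net[1] = 3
net[2] = 4
net[3] = 13
net[4] = 20
net[5] = 19  (first piece 1, then net[4]=20)
net[6] = 28
net[7] = 29  (first piece 3, then net[4]=20)
net[8] = 36  (first piece 4, then net[4]=20)
net[9] = 37  (first piece 3, then net[6]=28)
net[10] = 46
net[11] = 45  (first piece 1, then net[10]=46)
One optimal plan: pieces 10 + 1 (1 cut) → $49 − $4 = $45.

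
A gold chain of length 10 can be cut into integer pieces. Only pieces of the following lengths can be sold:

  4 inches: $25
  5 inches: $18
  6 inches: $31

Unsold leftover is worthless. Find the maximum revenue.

56

Consider every possible first cut. best[k] is the best of p[i]+best[k−i] over all sellable i≤k.
best[1] = 0
best[2] = 0
best[3] = 0
best[4] = 25
best[5] = max(25+0, 18+0) = 25
best[6] = max(25+0, 18+0, 31+0) = 31
best[7] = max(25+0, 18+0, 31+0) = 31
best[8] = max(25+25, 18+0, 31+0) = 50
best[9] = max(25+25, 18+25, 31+0) = 50
best[10] = max(25+31, 18+25, 31+25) = 56
One optimal cutting: 6 + 4 → $56.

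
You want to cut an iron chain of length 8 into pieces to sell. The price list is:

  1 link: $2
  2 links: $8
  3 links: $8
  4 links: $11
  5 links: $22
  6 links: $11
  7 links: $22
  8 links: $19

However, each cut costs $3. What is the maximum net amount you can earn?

Let net[k] be the best obtainable value from length k. For each k, try every first piece i and keep the best of price[i] + net[k−i] minus the 3 cut fee when i<k.
net[1] = 2
net[2] = max(2+2-3, 8+0) = 8
net[3] = max(2+8-3, 8+2-3, 8+0) = 8
net[4] = max(2+8-3, 8+8-3, 8+2-3, 11+0) = 13
net[5] = max(2+13-3, 8+8-3, 8+8-3, 11+2-3, 22+0) = 22
net[6] = max(2+22-3, 8+13-3, 8+8-3, 11+8-3, 22+2-3, 11+0) = 21
net[7] = max(2+21-3, 8+22-3, 8+13-3, …, 11+2-3, 22+0) = 27
net[8] = max(2+27-3, 8+21-3, 8+22-3, …, 22+2-3, 19+0) = 27
One optimal plan: pieces 5 + 3 (1 cut) → $30 − $3 = $27.

27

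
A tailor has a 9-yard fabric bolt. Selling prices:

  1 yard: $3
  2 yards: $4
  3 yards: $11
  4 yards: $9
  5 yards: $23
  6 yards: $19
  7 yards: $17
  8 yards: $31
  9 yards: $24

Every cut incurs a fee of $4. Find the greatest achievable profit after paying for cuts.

30

Let net[k] be the best obtainable value from length k. For each k, try every first piece i and keep the best of price[i] + net[k−i] minus the 4 cut fee when i<k.
net[1] = 3
net[2] = max(3+3-4, 4+0) = 4
net[3] = max(3+4-4, 4+3-4, 11+0) = 11
net[4] = max(3+11-4, 4+4-4, 11+3-4, 9+0) = 10
net[5] = max(3+10-4, 4+11-4, 11+4-4, 9+3-4, 23+0) = 23
net[6] = max(3+23-4, 4+10-4, 11+11-4, 9+4-4, 23+3-4, 19+0) = 22
net[7] = max(3+22-4, 4+23-4, 11+10-4, …, 19+3-4, 17+0) = 23
net[8] = max(3+23-4, 4+22-4, 11+23-4, …, 17+3-4, 31+0) = 31
net[9] = max(3+31-4, 4+23-4, 11+22-4, …, 31+3-4, 24+0) = 30
One optimal plan: pieces 8 + 1 (1 cut) → $34 − $4 = $30.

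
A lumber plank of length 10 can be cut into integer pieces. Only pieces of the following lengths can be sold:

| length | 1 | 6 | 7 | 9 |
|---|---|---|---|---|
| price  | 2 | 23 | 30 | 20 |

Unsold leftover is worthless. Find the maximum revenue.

36

Let r[k] be the best obtainable value from length k. For each k, try every first piece i and keep the best of price[i] + r[k−i].
r[1] = 2
r[2] = 4  (first piece 1, then r[1]=2)
r[3] = 6  (first piece 1, then r[2]=4)
r[4] = 8  (first piece 1, then r[3]=6)
r[5] = 10  (first piece 1, then r[4]=8)
r[6] = max(2+10, 23+0) = 23
r[7] = max(2+23, 23+2, 30+0) = 30
r[8] = max(2+30, 23+4, 30+2) = 32
r[9] = max(2+32, 23+6, 30+4, 20+0) = 34
r[10] = max(2+34, 23+8, 30+6, 20+2) = 36
One optimal cutting: 7 + 1 + 1 + 1 → $36.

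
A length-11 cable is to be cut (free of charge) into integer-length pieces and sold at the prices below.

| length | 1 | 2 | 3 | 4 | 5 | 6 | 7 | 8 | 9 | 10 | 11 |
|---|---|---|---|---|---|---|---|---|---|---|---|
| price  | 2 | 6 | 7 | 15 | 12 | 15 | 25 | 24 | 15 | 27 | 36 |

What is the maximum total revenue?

Build best[k] bottom-up: best[k] = max over allowed piece i of (p[i] + best[k−i]).
best[1] = 2
best[2] = max(2+2, 6+0) = 6
best[3] = max(2+6, 6+2, 7+0) = 8
best[4] = max(2+8, 6+6, 7+2, 15+0) = 15
best[5] = max(2+15, 6+8, 7+6, 15+2, 12+0) = 17
best[6] = max(2+17, 6+15, 7+8, 15+6, 12+2, 15+0) = 21
best[7] = max(2+21, 6+17, 7+15, …, 15+2, 25+0) = 25
best[8] = max(2+25, 6+21, 7+17, …, 25+2, 24+0) = 30
best[9] = max(2+30, 6+25, 7+21, …, 24+2, 15+0) = 32
best[10] = max(2+32, 6+30, 7+25, …, 15+2, 27+0) = 36
best[11] = max(2+36, 6+32, 7+30, …, 27+2, 36+0) = 40
One optimal cutting: 7 + 4 → €25 + €15 = €40.

40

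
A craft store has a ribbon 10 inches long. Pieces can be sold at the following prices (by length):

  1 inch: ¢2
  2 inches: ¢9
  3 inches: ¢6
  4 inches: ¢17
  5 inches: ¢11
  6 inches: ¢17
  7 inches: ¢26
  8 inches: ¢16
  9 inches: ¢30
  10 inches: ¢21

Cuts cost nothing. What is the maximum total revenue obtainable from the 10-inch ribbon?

Build v[k] bottom-up: v[k] = max over allowed piece i of (p[i] + v[k−i]).
v[1] = 2
v[2] = 9
v[3] = 11  (first piece 1, then v[2]=9)
v[4] = 18  (first piece 2, then v[2]=9)
v[5] = 20  (first piece 1, then v[4]=18)
v[6] = 27  (first piece 2, then v[4]=18)
v[7] = 29  (first piece 1, then v[6]=27)
v[8] = 36  (first piece 2, then v[6]=27)
v[9] = 38  (first piece 1, then v[8]=36)
v[10] = 45  (first piece 2, then v[8]=36)
One optimal cutting: 2 + 2 + 2 + 2 + 2 → ¢9 + ¢9 + ¢9 + ¢9 + ¢9 = ¢45.

45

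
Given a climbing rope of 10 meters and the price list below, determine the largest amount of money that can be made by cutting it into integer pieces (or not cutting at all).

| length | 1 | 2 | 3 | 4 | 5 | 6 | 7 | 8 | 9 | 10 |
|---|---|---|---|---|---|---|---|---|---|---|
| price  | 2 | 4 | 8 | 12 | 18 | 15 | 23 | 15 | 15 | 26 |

Consider every possible first cut. v[k] is the best of p[i]+v[k−i] over all sellable i≤k.
v[1] = 2
v[2] = 4  (first piece 1, then v[1]=2)
v[3] = 8
v[4] = 12
v[5] = 18
v[6] = 20  (first piece 1, then v[5]=18)
v[7] = 23
v[8] = 26  (first piece 3, then v[5]=18)
v[9] = 30  (first piece 4, then v[5]=18)
v[10] = 36  (first piece 5, then v[5]=18)
One optimal cutting: 5 + 5 → €18 + €18 = €36.

36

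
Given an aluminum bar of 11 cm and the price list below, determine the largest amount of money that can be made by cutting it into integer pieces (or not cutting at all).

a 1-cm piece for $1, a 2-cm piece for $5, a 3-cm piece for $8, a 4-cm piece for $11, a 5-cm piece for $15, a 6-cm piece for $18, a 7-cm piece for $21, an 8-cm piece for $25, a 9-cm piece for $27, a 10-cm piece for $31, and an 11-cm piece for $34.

34

Consider every possible first cut. r[k] is the best of p[i]+r[k−i] over all sellable i≤k.
r[1] = 1
r[2] = max(1+1, 5+0) = 5
r[3] = max(1+5, 5+1, 8+0) = 8
r[4] = max(1+8, 5+5, 8+1, 11+0) = 11
r[5] = max(1+11, 5+8, 8+5, 11+1, 15+0) = 15
r[6] = max(1+15, 5+11, 8+8, 11+5, 15+1, 18+0) = 18
r[7] = max(1+18, 5+15, 8+11, …, 18+1, 21+0) = 21
r[8] = max(1+21, 5+18, 8+15, …, 21+1, 25+0) = 25
r[9] = max(1+25, 5+21, 8+18, …, 25+1, 27+0) = 27
r[10] = max(1+27, 5+25, 8+21, …, 27+1, 31+0) = 31
r[11] = max(1+31, 5+27, 8+25, …, 31+1, 34+0) = 34
Best is to sell the whole 11-cm piece uncut for $34.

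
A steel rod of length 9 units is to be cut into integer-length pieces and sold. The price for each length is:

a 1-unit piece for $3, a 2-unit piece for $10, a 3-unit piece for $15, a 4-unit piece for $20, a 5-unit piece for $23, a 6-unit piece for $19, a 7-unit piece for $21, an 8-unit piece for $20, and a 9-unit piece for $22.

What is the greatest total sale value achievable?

45

Build best[k] bottom-up: best[k] = max over allowed piece i of (p[i] + best[k−i]).
best[1] = 3
best[2] = max(3+3, 10+0) = 10
best[3] = max(3+10, 10+3, 15+0) = 15
best[4] = max(3+15, 10+10, 15+3, 20+0) = 20
best[5] = max(3+20, 10+15, 15+10, 20+3, 23+0) = 25
best[6] = max(3+25, 10+20, 15+15, 20+10, 23+3, 19+0) = 30
best[7] = max(3+30, 10+25, 15+20, …, 19+3, 21+0) = 35
best[8] = max(3+35, 10+30, 15+25, …, 21+3, 20+0) = 40
best[9] = max(3+40, 10+35, 15+30, …, 20+3, 22+0) = 45
One optimal cutting: 3 + 2 + 2 + 2 → $15 + $10 + $10 + $10 = $45.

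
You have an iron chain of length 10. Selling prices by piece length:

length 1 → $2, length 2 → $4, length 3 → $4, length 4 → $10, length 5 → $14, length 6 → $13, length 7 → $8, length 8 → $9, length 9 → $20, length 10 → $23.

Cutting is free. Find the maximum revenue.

Let R[k] be the best obtainable value from length k. For each k, try every first piece i and keep the best of price[i] + R[k−i].
R[1] = 2
R[2] = max(2+2, 4+0) = 4
R[3] = max(2+4, 4+2, 4+0) = 6
R[4] = max(2+6, 4+4, 4+2, 10+0) = 10
R[5] = max(2+10, 4+6, 4+4, 10+2, 14+0) = 14
R[6] = max(2+14, 4+10, 4+6, 10+4, 14+2, 13+0) = 16
R[7] = max(2+16, 4+14, 4+10, …, 13+2, 8+0) = 18
R[8] = max(2+18, 4+16, 4+14, …, 8+2, 9+0) = 20
R[9] = max(2+20, 4+18, 4+16, …, 9+2, 20+0) = 24
R[10] = max(2+24, 4+20, 4+18, …, 20+2, 23+0) = 28
One optimal cutting: 5 + 5 → $14 + $14 = $28.

28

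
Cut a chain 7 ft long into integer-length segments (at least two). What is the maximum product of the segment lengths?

Define f[k] = max over 1≤i<k of i · max(k−i, f[k−i]); the inner max lets the remainder stay uncut if that's better.
f[2] = 1·max(1,0) = 1·1 = 1
f[3] = max(1·2, 2·1) = 2
f[4] = max(1·3, 2·2, 3·1) = 4
f[5] = max(1·4, 2·3, 3·2, 4·1) = 6
f[6] = max(1·6, 2·4, 3·3, 4·2, 5·1) = 9
f[7] = max(1·9, 2·6, 3·4, 4·3, 5·2, 6·1) = 12
One optimal split: 3 + 2 + 2; product 3·2·2 = 12.

12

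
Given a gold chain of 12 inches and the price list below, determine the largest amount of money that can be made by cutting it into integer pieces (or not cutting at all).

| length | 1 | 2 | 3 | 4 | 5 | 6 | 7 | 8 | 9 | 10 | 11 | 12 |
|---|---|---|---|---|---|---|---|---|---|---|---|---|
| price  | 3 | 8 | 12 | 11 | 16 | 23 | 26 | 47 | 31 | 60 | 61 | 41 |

68

Let R[k] be the best obtainable value from length k. For each k, try every first piece i and keep the best of price[i] + R[k−i].
R[1] = 3
R[2] = 8
R[3] = 12
R[4] = 16  (first piece 2, then R[2]=8)
R[5] = 20  (first piece 2, then R[3]=12)
R[6] = 24  (first piece 2, then R[4]=16)
R[7] = 28  (first piece 2, then R[5]=20)
R[8] = 47
R[9] = 50  (first piece 1, then R[8]=47)
R[10] = 60
R[11] = 63  (first piece 1, then R[10]=60)
R[12] = 68  (first piece 2, then R[10]=60)
One optimal cutting: 10 + 2 → $60 + $8 = $68.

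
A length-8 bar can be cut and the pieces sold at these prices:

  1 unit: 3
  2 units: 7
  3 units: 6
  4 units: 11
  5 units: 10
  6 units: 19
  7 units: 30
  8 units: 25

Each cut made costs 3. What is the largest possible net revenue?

Let net[k] be the best obtainable value from length k. For each k, try every first piece i and keep the best of price[i] + net[k−i] minus the 3 cut fee when i<k.
net[1] = 3
net[2] = max(3+3-3, 7+0) = 7
net[3] = max(3+7-3, 7+3-3, 6+0) = 7
net[4] = max(3+7-3, 7+7-3, 6+3-3, 11+0) = 11
net[5] = max(3+11-3, 7+7-3, 6+7-3, 11+3-3, 10+0) = 11
net[6] = max(3+11-3, 7+11-3, 6+7-3, 11+7-3, 10+3-3, 19+0) = 19
net[7] = max(3+19-3, 7+11-3, 6+11-3, …, 19+3-3, 30+0) = 30
net[8] = max(3+30-3, 7+19-3, 6+11-3, …, 30+3-3, 25+0) = 30
One optimal plan: pieces 7 + 1 (1 cut) → 33 − 3 = 30.

30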